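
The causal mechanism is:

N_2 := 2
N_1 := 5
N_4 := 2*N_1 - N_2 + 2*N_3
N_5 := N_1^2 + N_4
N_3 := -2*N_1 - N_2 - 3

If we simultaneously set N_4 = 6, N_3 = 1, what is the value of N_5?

The joint intervention fixes N_4 = 6, N_3 = 1, removing each variable's own equation.
N_5 = N_1^2 + N_4  [with N_1=5, N_4=6]  = 31

31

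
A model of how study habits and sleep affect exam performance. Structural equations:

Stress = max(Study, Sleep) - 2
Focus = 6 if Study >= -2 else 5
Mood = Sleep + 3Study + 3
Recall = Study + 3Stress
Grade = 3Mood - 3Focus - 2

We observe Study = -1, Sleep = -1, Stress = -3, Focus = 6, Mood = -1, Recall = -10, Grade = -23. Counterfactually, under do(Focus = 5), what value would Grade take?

-20

The intervention breaks the incoming arrows to Focus: Focus = 6 if Study >= -2 else 5 no longer applies, and Focus = 5.
Mood = Sleep + 3Study + 3  [with Sleep=-1, Study=-1]  = -1
Grade = 3Mood - 3Focus - 2  [with Mood=-1, Focus=5]  = -20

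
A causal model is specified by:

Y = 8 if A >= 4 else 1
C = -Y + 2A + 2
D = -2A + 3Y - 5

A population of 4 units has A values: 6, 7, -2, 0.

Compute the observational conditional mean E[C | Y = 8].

7

E[C|Y=8] averages over only the 2 units with Y=8 (A = 6, 7): C = 6, 8, mean 7.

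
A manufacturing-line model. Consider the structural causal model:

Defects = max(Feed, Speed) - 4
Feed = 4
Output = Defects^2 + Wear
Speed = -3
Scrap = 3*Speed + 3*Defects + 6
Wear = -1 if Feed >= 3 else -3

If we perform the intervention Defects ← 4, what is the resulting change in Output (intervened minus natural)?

Under do(Defects=4), the mechanism Defects = max(Feed, Speed) - 4 is discarded; Defects is fixed at 4.
Wear = -1 if Feed >= 3 else -3  [with Feed=4]  = -1
Output = Defects^2 + Wear  [with Defects=4, Wear=-1]  = 15
Without intervention: Wear = -1 if Feed >= 3 else -3  [with Feed=4]  = -1; Defects = max(Feed, Speed) - 4  [with Feed=4, Speed=-3]  = 0; Output = Defects^2 + Wear  [with Defects=0, Wear=-1]  = -1.
Change = 15 − (-1) = 16.

16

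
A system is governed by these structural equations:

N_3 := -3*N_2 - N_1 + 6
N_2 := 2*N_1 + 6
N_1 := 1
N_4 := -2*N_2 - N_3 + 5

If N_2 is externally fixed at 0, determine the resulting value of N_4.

Under do(N_2=0), the mechanism N_2 := 2*N_1 + 6 is discarded; N_2 is fixed at 0.
N_3 = -3*N_2 - N_1 + 6  [with N_2=0, N_1=1]  = 5
N_4 = -2*N_2 - N_3 + 5  [with N_2=0, N_3=5]  = 0

0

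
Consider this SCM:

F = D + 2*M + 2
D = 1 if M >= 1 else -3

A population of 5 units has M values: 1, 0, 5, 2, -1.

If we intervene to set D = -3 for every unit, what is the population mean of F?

1.8

do(D=-3) breaks D's dependence on M. With D=-3 fixed, F across the units is 1, -1, 9, 3, -3, mean 1.8.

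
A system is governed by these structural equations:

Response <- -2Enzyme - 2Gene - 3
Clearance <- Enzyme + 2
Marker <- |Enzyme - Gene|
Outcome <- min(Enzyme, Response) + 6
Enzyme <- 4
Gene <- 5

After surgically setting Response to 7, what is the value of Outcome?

10

Under do(Response=7), the mechanism Response <- -2Enzyme - 2Gene - 3 is discarded; Response is fixed at 7.
Outcome = min(Enzyme, Response) + 6  [with Enzyme=4, Response=7]  = 10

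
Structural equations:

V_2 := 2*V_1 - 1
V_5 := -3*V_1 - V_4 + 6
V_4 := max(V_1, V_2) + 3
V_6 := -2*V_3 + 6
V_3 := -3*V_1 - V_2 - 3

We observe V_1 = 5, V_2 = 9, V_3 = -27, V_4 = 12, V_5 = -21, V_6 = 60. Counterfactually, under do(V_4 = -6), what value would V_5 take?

-3

Intervening sets V_4 = -6 and removes its equation (V_4 := max(V_1, V_2) + 3).
V_5 = -3*V_1 - V_4 + 6  [with V_1=5, V_4=-6]  = -3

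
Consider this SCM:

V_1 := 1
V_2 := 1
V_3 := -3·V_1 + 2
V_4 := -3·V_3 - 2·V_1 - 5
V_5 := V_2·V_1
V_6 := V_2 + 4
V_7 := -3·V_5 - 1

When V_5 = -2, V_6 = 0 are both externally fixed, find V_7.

Under do(V_5 = -2, V_6 = 0), each intervened variable's structural equation is replaced by its fixed value.
V_7 = -3·V_5 - 1  [with V_5=-2]  = 5

5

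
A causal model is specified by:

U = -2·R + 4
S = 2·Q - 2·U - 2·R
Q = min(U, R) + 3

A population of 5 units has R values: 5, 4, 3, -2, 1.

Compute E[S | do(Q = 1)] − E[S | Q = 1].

3.4

The intervention sets Q=1 in all 5 units regardless of R. Recomputing S per unit gives 4, 2, 0, -10, -4; average -1.6.
E[S|Q=1] averages over only the 2 units with Q=1 (R = 3, -2): S = 0, -10, mean -5.
Difference = -1.6 − (-5) = 3.4.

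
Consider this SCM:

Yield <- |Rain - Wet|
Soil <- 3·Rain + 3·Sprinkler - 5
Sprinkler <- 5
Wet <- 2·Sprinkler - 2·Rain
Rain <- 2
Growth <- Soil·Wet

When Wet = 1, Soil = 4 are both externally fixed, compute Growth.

4

The joint intervention fixes Wet = 1, Soil = 4, removing each variable's own equation.
Growth = Soil·Wet  [with Soil=4, Wet=1]  = 4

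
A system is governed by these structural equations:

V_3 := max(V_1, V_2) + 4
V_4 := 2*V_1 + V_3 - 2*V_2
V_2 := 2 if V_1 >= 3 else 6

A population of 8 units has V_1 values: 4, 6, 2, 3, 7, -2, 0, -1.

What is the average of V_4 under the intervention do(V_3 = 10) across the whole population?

Every unit gets V_3=10 under the intervention. V_4 values become 14, 18, 2, 12, 20, -6, -2, -4; E[V_4|do(V_3=10)] = 6.75.

6.75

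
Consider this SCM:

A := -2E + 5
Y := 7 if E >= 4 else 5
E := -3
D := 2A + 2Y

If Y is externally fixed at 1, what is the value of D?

24

The intervention breaks the incoming arrows to Y: Y := 7 if E >= 4 else 5 no longer applies, and Y = 1.
A = -2E + 5  [with E=-3]  = 11
D = 2A + 2Y  [with A=11, Y=1]  = 24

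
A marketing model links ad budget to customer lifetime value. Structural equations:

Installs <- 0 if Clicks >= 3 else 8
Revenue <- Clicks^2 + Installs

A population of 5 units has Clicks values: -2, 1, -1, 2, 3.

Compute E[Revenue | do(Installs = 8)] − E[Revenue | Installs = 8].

Under do(Installs=8), Installs's equation is replaced by Installs=8 for every unit. Per-unit Revenue: 12, 9, 9, 12, 17. Mean = 11.8.
Observing Installs=8 restricts to units where Installs's equation naturally yields 8: Clicks ∈ {-2, 1, -1, 2}. In that subpopulation Revenue = 12, 9, 9, 12, mean 10.5.
Difference = 11.8 − 10.5 = 1.3.

1.3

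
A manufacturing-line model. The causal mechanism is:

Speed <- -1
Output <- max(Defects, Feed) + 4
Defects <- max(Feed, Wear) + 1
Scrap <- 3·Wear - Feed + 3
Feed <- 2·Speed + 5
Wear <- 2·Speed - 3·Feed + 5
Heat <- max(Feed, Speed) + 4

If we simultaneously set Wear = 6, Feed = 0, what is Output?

Under do(Wear = 6, Feed = 0), each intervened variable's structural equation is replaced by its fixed value.
Defects = max(Feed, Wear) + 1  [with Feed=0, Wear=6]  = 7
Output = max(Defects, Feed) + 4  [with Defects=7, Feed=0]  = 11

11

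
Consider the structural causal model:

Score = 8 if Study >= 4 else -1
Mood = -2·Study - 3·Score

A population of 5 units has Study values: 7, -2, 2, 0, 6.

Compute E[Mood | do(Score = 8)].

-29.2

The intervention sets Score=8 in all 5 units regardless of Study. Recomputing Mood per unit gives -38, -20, -28, -24, -36; average -29.2.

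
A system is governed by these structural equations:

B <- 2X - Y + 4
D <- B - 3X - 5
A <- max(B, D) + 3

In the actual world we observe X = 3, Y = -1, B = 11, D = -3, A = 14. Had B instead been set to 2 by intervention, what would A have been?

5

do(B=2) replaces the equation B <- 2X - Y + 4 with the constant B = 2.
D = B - 3X - 5  [with B=2, X=3]  = -12
A = max(B, D) + 3  [with B=2, D=-12]  = 5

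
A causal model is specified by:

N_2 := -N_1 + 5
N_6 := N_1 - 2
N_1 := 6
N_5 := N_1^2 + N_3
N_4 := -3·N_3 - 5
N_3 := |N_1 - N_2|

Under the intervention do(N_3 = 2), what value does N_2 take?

Under do(N_3=2), the mechanism N_3 := |N_1 - N_2| is discarded; N_3 is fixed at 2.
Since N_2 is not a descendant of the intervened variable, it is unaffected.
N_2 = -N_1 + 5  [with N_1=6]  = -1

-1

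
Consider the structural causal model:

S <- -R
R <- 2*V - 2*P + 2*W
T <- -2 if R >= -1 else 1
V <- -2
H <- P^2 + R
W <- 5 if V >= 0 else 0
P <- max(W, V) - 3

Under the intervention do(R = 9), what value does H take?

18

Under do(R=9), the mechanism R <- 2*V - 2*P + 2*W is discarded; R is fixed at 9.
W = 5 if V >= 0 else 0  [with V=-2]  = 0
P = max(W, V) - 3  [with W=0, V=-2]  = -3
H = P^2 + R  [with P=-3, R=9]  = 18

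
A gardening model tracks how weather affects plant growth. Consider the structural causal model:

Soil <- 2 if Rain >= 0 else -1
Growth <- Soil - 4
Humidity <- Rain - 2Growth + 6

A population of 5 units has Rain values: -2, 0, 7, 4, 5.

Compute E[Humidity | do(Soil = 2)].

12.8

Under do(Soil=2), Soil's equation is replaced by Soil=2 for every unit. Per-unit Humidity: 8, 10, 17, 14, 15. Mean = 12.8.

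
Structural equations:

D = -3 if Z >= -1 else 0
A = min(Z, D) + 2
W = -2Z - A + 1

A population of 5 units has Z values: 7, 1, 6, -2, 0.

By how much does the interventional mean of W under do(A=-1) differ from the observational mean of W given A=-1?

Under do(A=-1), A's equation is replaced by A=-1 for every unit. Per-unit W: -12, 0, -10, 6, 2. Mean = -2.8.
Conditioning on A=-1 selects the 4 unit(s) with Z ∈ {7, 1, 6, 0}. Their W values: -12, 0, -10, 2. Mean = -5.
Difference = -2.8 − (-5) = 2.2.

2.2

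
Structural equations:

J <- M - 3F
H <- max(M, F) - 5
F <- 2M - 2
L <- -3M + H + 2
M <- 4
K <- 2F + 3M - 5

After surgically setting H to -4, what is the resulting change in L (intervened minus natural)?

-5

The intervention breaks the incoming arrows to H: H <- max(M, F) - 5 no longer applies, and H = -4.
L = -3M + H + 2  [with M=4, H=-4]  = -14
Without intervention: F = 2M - 2  [with M=4]  = 6; H = max(M, F) - 5  [with M=4, F=6]  = 1; L = -3M + H + 2  [with M=4, H=1]  = -9.
Change = -14 − (-9) = -5.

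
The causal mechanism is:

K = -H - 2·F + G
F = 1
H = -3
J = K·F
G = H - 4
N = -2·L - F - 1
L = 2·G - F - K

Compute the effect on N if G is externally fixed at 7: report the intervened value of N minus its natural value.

The intervention breaks the incoming arrows to G: G = H - 4 no longer applies, and G = 7.
K = -H - 2·F + G  [with H=-3, F=1, G=7]  = 8
L = 2·G - F - K  [with G=7, F=1, K=8]  = 5
N = -2·L - F - 1  [with L=5, F=1]  = -12
Without intervention: G = H - 4  [with H=-3]  = -7; K = -H - 2·F + G  [with H=-3, F=1, G=-7]  = -6; L = 2·G - F - K  [with G=-7, F=1, K=-6]  = -9; N = -2·L - F - 1  [with L=-9, F=1]  = 16.
Change = -12 − 16 = -28.

-28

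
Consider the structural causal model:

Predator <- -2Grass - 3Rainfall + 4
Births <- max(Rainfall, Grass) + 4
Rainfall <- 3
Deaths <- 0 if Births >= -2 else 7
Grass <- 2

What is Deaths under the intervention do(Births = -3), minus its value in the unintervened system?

7

Intervening sets Births = -3 and removes its equation (Births <- max(Rainfall, Grass) + 4).
Deaths = 0 if Births >= -2 else 7  [with Births=-3]  = 7
Without intervention: Births = max(Rainfall, Grass) + 4  [with Rainfall=3, Grass=2]  = 7; Deaths = 0 if Births >= -2 else 7  [with Births=7]  = 0.
Change = 7 − 0 = 7.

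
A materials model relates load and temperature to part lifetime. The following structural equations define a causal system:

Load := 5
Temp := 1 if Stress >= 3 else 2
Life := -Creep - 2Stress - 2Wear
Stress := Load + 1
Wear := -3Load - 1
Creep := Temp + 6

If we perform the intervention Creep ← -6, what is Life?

26

Under do(Creep=-6), the mechanism Creep := Temp + 6 is discarded; Creep is fixed at -6.
Stress = Load + 1  [with Load=5]  = 6
Wear = -3Load - 1  [with Load=5]  = -16
Life = -Creep - 2Stress - 2Wear  [with Creep=-6, Stress=6, Wear=-16]  = 26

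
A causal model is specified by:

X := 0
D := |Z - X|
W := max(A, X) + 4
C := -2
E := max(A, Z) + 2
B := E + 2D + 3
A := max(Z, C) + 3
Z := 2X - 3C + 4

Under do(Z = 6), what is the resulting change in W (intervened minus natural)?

-4

do(Z=6) replaces the equation Z := 2X - 3C + 4 with the constant Z = 6.
A = max(Z, C) + 3  [with Z=6, C=-2]  = 9
W = max(A, X) + 4  [with A=9, X=0]  = 13
Without intervention: Z = 2X - 3C + 4  [with X=0, C=-2]  = 10; A = max(Z, C) + 3  [with Z=10, C=-2]  = 13; W = max(A, X) + 4  [with A=13, X=0]  = 17.
Change = 13 − 17 = -4.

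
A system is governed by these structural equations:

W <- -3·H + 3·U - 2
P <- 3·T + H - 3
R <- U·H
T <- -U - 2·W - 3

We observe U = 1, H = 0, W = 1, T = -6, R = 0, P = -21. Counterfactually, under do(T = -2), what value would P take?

Under do(T=-2), the mechanism T <- -U - 2·W - 3 is discarded; T is fixed at -2.
P = 3·T + H - 3  [with T=-2, H=0]  = -9

-9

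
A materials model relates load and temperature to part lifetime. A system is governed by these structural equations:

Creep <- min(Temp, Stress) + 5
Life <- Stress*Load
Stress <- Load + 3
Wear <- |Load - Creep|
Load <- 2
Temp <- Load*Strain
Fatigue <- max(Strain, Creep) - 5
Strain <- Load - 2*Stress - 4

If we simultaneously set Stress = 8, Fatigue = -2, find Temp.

-36

Under do(Stress = 8, Fatigue = -2), each intervened variable's structural equation is replaced by its fixed value.
Strain = Load - 2*Stress - 4  [with Load=2, Stress=8]  = -18
Temp = Load*Strain  [with Load=2, Strain=-18]  = -36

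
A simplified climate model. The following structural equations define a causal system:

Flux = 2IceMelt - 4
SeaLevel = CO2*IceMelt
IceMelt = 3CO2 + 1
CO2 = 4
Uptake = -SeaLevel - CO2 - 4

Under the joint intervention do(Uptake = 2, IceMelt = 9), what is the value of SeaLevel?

Setting Uptake = 2, IceMelt = 9 by intervention discards those variables' equations.
SeaLevel = CO2*IceMelt  [with CO2=4, IceMelt=9]  = 36

36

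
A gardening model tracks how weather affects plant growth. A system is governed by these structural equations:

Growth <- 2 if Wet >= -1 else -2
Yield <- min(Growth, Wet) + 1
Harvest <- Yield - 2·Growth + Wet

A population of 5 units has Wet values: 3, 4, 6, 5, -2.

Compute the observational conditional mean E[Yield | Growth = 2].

E[Yield|Growth=2] averages over only the 4 units with Growth=2 (Wet = 3, 4, 6, 5): Yield = 3, 3, 3, 3, mean 3.

3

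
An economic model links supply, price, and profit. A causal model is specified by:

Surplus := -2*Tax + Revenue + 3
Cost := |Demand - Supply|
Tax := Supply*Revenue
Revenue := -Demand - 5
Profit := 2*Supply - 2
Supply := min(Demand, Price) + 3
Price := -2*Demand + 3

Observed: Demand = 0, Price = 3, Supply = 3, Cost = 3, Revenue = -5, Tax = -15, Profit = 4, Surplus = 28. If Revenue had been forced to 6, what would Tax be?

18

The intervention breaks the incoming arrows to Revenue: Revenue := -Demand - 5 no longer applies, and Revenue = 6.
Price = -2*Demand + 3  [with Demand=0]  = 3
Supply = min(Demand, Price) + 3  [with Demand=0, Price=3]  = 3
Tax = Supply*Revenue  [with Supply=3, Revenue=6]  = 18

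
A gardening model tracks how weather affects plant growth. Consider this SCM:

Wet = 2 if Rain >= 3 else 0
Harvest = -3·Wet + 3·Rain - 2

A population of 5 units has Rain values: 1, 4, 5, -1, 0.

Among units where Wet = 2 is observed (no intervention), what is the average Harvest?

5.5

Observing Wet=2 restricts to units where Wet's equation naturally yields 2: Rain ∈ {4, 5}. In that subpopulation Harvest = 4, 7, mean 5.5.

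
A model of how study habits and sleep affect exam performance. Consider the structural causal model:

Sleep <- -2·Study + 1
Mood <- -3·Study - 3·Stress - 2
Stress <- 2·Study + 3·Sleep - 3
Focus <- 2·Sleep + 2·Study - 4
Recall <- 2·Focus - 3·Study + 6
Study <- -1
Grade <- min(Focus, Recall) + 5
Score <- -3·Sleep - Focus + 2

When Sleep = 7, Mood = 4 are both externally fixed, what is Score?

Setting Sleep = 7, Mood = 4 by intervention discards those variables' equations.
Focus = 2·Sleep + 2·Study - 4  [with Sleep=7, Study=-1]  = 8
Score = -3·Sleep - Focus + 2  [with Sleep=7, Focus=8]  = -27

-27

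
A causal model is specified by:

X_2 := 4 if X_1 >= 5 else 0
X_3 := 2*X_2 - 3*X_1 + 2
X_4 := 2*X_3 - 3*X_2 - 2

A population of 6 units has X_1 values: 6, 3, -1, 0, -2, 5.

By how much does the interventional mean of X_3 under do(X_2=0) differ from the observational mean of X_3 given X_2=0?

-5.5

Every unit gets X_2=0 under the intervention. X_3 values become -16, -7, 5, 2, 8, -13; E[X_3|do(X_2=0)] = -3.5.
E[X_3|X_2=0] averages over only the 4 units with X_2=0 (X_1 = 3, -1, 0, -2): X_3 = -7, 5, 2, 8, mean 2.
Difference = -3.5 − 2 = -5.5.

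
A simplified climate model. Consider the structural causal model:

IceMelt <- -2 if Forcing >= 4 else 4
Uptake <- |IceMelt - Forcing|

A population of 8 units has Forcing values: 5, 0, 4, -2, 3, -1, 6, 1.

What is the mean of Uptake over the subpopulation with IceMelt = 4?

E[Uptake|IceMelt=4] averages over only the 5 units with IceMelt=4 (Forcing = 0, -2, 3, -1, 1): Uptake = 4, 6, 1, 5, 3, mean 3.8.

3.8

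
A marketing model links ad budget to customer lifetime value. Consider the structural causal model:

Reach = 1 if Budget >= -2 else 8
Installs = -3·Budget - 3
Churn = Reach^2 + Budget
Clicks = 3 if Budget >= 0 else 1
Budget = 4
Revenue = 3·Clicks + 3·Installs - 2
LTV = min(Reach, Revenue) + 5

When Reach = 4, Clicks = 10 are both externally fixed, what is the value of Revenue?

Under do(Reach = 4, Clicks = 10), each intervened variable's structural equation is replaced by its fixed value.
Installs = -3·Budget - 3  [with Budget=4]  = -15
Revenue = 3·Clicks + 3·Installs - 2  [with Clicks=10, Installs=-15]  = -17

-17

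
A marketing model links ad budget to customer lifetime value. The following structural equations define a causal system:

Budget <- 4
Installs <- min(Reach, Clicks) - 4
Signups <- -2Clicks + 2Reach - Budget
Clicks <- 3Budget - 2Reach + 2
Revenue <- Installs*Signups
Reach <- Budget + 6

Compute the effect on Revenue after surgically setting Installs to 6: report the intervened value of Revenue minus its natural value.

Under do(Installs=6), the mechanism Installs <- min(Reach, Clicks) - 4 is discarded; Installs is fixed at 6.
Reach = Budget + 6  [with Budget=4]  = 10
Clicks = 3Budget - 2Reach + 2  [with Budget=4, Reach=10]  = -6
Signups = -2Clicks + 2Reach - Budget  [with Clicks=-6, Reach=10, Budget=4]  = 28
Revenue = Installs*Signups  [with Installs=6, Signups=28]  = 168
Without intervention: Reach = Budget + 6  [with Budget=4]  = 10; Clicks = 3Budget - 2Reach + 2  [with Budget=4, Reach=10]  = -6; Installs = min(Reach, Clicks) - 4  [with Reach=10, Clicks=-6]  = -10; Signups = -2Clicks + 2Reach - Budget  [with Clicks=-6, Reach=10, Budget=4]  = 28; Revenue = Installs*Signups  [with Installs=-10, Signups=28]  = -280.
Change = 168 − (-280) = 448.

448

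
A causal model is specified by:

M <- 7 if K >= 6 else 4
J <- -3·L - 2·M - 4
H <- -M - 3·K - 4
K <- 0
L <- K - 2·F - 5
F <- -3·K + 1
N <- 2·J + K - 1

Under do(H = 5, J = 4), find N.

7

Under do(H = 5, J = 4), each intervened variable's structural equation is replaced by its fixed value.
N = 2·J + K - 1  [with J=4, K=0]  = 7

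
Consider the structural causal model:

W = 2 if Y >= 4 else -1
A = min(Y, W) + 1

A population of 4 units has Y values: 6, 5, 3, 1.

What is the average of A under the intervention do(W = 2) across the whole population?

Under do(W=2), W's equation is replaced by W=2 for every unit. Per-unit A: 3, 3, 3, 2. Mean = 2.75.

2.75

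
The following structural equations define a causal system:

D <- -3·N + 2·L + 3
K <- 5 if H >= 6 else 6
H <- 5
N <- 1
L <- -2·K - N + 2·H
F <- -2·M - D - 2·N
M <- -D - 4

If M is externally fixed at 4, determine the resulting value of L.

do(M=4) replaces the equation M <- -D - 4 with the constant M = 4.
No directed path runs from M to L, so L keeps its natural value.
K = 5 if H >= 6 else 6  [with H=5]  = 6
L = -2·K - N + 2·H  [with K=6, N=1, H=5]  = -3

-3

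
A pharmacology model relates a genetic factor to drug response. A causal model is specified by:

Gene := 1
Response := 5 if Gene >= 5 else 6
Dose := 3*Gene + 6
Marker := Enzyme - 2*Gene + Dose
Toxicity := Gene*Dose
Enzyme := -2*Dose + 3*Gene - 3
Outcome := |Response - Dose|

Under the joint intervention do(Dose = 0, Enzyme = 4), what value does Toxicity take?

0

Under do(Dose = 0, Enzyme = 4), each intervened variable's structural equation is replaced by its fixed value.
Toxicity = Gene*Dose  [with Gene=1, Dose=0]  = 0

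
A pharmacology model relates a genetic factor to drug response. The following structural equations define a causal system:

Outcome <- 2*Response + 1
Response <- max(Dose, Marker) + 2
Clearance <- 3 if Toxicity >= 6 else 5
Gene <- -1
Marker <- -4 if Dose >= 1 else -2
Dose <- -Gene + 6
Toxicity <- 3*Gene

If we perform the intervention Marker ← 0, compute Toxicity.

-3

do(Marker=0) replaces the equation Marker <- -4 if Dose >= 1 else -2 with the constant Marker = 0.
Toxicity is not downstream of the intervention, so its value is determined by the original equations.
Toxicity = 3*Gene  [with Gene=-1]  = -3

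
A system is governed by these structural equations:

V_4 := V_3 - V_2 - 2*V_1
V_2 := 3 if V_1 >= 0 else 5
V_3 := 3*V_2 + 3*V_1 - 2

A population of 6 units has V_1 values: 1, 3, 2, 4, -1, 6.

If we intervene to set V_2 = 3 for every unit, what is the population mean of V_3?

do(V_2=3) breaks V_2's dependence on V_1. With V_2=3 fixed, V_3 across the units is 10, 16, 13, 19, 4, 25, mean 14.5.

14.5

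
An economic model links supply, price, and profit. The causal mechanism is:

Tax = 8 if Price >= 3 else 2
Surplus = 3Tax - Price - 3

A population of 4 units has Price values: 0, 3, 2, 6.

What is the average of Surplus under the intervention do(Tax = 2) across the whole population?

do(Tax=2) breaks Tax's dependence on Price. With Tax=2 fixed, Surplus across the units is 3, 0, 1, -3, mean 0.25.

0.25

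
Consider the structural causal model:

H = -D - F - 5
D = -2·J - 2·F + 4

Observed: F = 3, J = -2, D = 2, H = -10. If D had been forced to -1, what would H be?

-7

The intervention breaks the incoming arrows to D: D = -2·J - 2·F + 4 no longer applies, and D = -1.
H = -D - F - 5  [with D=-1, F=3]  = -7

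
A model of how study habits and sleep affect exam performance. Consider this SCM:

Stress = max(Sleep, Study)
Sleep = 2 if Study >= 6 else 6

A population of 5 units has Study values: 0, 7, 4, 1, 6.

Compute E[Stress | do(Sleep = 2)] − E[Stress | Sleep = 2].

do(Sleep=2) breaks Sleep's dependence on Study. With Sleep=2 fixed, Stress across the units is 2, 7, 4, 2, 6, mean 4.2.
Conditioning on Sleep=2 selects the 2 unit(s) with Study ∈ {7, 6}. Their Stress values: 7, 6. Mean = 6.5.
Difference = 4.2 − 6.5 = -2.3.

-2.3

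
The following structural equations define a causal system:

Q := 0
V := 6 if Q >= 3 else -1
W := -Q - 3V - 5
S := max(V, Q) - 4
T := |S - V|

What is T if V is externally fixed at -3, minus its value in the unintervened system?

do(V=-3) replaces the equation V := 6 if Q >= 3 else -1 with the constant V = -3.
S = max(V, Q) - 4  [with V=-3, Q=0]  = -4
T = |S - V|  [with S=-4, V=-3]  = 1
Without intervention: V = 6 if Q >= 3 else -1  [with Q=0]  = -1; S = max(V, Q) - 4  [with V=-1, Q=0]  = -4; T = |S - V|  [with S=-4, V=-1]  = 3.
Change = 1 − 3 = -2.

-2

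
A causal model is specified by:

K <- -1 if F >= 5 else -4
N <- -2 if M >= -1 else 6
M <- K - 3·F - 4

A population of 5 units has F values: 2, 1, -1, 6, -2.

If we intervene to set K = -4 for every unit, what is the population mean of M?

do(K=-4) breaks K's dependence on F. With K=-4 fixed, M across the units is -14, -11, -5, -26, -2, mean -11.6.

-11.6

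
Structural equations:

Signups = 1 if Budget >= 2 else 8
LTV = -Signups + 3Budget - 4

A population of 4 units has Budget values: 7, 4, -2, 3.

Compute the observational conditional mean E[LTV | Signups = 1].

E[LTV|Signups=1] averages over only the 3 units with Signups=1 (Budget = 7, 4, 3): LTV = 16, 7, 4, mean 9.

9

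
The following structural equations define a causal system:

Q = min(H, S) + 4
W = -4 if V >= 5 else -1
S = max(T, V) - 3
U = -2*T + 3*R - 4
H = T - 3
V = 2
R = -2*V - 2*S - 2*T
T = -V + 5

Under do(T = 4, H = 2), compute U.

The joint intervention fixes T = 4, H = 2, removing each variable's own equation.
S = max(T, V) - 3  [with T=4, V=2]  = 1
R = -2*V - 2*S - 2*T  [with V=2, S=1, T=4]  = -14
U = -2*T + 3*R - 4  [with T=4, R=-14]  = -54

-54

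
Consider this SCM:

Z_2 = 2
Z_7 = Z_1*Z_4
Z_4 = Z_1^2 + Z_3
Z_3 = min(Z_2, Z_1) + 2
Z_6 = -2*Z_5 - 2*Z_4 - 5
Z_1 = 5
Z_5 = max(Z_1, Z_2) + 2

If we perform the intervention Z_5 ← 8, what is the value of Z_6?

-79

The intervention breaks the incoming arrows to Z_5: Z_5 = max(Z_1, Z_2) + 2 no longer applies, and Z_5 = 8.
Z_3 = min(Z_2, Z_1) + 2  [with Z_2=2, Z_1=5]  = 4
Z_4 = Z_1^2 + Z_3  [with Z_1=5, Z_3=4]  = 29
Z_6 = -2*Z_5 - 2*Z_4 - 5  [with Z_5=8, Z_4=29]  = -79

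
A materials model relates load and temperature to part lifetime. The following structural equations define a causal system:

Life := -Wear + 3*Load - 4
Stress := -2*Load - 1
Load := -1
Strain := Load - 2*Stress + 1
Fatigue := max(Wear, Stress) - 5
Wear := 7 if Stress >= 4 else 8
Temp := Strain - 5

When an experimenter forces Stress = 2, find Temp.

Under do(Stress=2), the mechanism Stress := -2*Load - 1 is discarded; Stress is fixed at 2.
Strain = Load - 2*Stress + 1  [with Load=-1, Stress=2]  = -4
Temp = Strain - 5  [with Strain=-4]  = -9

-9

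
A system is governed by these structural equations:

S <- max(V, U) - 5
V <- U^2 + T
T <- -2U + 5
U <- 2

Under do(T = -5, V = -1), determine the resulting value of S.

Setting T = -5, V = -1 by intervention discards those variables' equations.
S = max(V, U) - 5  [with V=-1, U=2]  = -3

-3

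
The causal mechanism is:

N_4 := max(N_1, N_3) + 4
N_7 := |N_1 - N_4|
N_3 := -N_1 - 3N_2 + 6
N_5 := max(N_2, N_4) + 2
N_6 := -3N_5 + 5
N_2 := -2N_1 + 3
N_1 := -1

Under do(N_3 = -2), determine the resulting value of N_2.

Under do(N_3=-2), the mechanism N_3 := -N_1 - 3N_2 + 6 is discarded; N_3 is fixed at -2.
Since N_2 is not a descendant of the intervened variable, it is unaffected.
N_2 = -2N_1 + 3  [with N_1=-1]  = 5

5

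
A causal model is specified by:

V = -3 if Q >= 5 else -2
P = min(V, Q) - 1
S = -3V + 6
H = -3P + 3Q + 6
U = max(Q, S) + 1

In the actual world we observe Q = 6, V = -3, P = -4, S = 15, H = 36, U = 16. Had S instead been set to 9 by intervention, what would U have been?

10

Under do(S=9), the mechanism S = -3V + 6 is discarded; S is fixed at 9.
U = max(Q, S) + 1  [with Q=6, S=9]  = 10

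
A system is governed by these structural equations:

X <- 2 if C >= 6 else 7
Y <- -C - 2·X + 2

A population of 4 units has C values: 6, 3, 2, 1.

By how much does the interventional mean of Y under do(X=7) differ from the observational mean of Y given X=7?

Every unit gets X=7 under the intervention. Y values become -18, -15, -14, -13; E[Y|do(X=7)] = -15.
E[Y|X=7] averages over only the 3 units with X=7 (C = 3, 2, 1): Y = -15, -14, -13, mean -14.
Difference = -15 − (-14) = -1.

-1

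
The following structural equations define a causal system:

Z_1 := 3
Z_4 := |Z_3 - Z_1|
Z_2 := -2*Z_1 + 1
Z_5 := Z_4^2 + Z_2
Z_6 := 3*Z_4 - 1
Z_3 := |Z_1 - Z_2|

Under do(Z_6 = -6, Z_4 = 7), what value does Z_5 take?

Setting Z_6 = -6, Z_4 = 7 by intervention discards those variables' equations.
Z_2 = -2*Z_1 + 1  [with Z_1=3]  = -5
Z_5 = Z_4^2 + Z_2  [with Z_4=7, Z_2=-5]  = 44

44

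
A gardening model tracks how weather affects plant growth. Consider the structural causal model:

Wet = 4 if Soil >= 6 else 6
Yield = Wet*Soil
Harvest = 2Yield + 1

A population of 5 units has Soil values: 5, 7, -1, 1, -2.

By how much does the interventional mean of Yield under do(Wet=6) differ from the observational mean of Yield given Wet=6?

do(Wet=6) breaks Wet's dependence on Soil. With Wet=6 fixed, Yield across the units is 30, 42, -6, 6, -12, mean 12.
Observing Wet=6 restricts to units where Wet's equation naturally yields 6: Soil ∈ {5, -1, 1, -2}. In that subpopulation Yield = 30, -6, 6, -12, mean 4.5.
Difference = 12 − 4.5 = 7.5.

7.5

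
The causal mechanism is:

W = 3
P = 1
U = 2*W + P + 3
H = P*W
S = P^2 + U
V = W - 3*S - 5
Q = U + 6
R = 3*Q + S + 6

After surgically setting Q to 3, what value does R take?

do(Q=3) replaces the equation Q = U + 6 with the constant Q = 3.
U = 2*W + P + 3  [with W=3, P=1]  = 10
S = P^2 + U  [with P=1, U=10]  = 11
R = 3*Q + S + 6  [with Q=3, S=11]  = 26

26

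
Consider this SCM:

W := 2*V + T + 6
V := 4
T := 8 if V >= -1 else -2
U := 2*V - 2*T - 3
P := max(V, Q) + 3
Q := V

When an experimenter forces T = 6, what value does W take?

The intervention breaks the incoming arrows to T: T := 8 if V >= -1 else -2 no longer applies, and T = 6.
W = 2*V + T + 6  [with V=4, T=6]  = 20

20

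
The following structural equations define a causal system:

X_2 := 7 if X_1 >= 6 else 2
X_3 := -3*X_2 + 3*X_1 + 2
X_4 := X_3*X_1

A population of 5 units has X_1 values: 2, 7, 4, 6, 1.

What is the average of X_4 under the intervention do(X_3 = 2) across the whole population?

8

The intervention sets X_3=2 in all 5 units regardless of X_1. Recomputing X_4 per unit gives 4, 14, 8, 12, 2; average 8.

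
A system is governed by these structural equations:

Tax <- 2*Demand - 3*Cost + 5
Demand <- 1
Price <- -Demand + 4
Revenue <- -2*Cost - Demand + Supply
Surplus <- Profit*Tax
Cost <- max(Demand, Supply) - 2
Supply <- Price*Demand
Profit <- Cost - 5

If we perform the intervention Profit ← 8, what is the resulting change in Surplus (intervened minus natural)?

48

do(Profit=8) replaces the equation Profit <- Cost - 5 with the constant Profit = 8.
Price = -Demand + 4  [with Demand=1]  = 3
Supply = Price*Demand  [with Price=3, Demand=1]  = 3
Cost = max(Demand, Supply) - 2  [with Demand=1, Supply=3]  = 1
Tax = 2*Demand - 3*Cost + 5  [with Demand=1, Cost=1]  = 4
Surplus = Profit*Tax  [with Profit=8, Tax=4]  = 32
Without intervention: Price = -Demand + 4  [with Demand=1]  = 3; Supply = Price*Demand  [with Price=3, Demand=1]  = 3; Cost = max(Demand, Supply) - 2  [with Demand=1, Supply=3]  = 1; Tax = 2*Demand - 3*Cost + 5  [with Demand=1, Cost=1]  = 4; Profit = Cost - 5  [with Cost=1]  = -4; Surplus = Profit*Tax  [with Profit=-4, Tax=4]  = -16.
Change = 32 − (-16) = 48.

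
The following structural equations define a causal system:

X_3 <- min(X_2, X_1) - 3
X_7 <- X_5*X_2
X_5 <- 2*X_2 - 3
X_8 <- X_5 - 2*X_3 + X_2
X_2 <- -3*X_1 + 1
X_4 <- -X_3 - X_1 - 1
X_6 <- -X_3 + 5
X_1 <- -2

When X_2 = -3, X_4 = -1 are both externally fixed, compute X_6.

The joint intervention fixes X_2 = -3, X_4 = -1, removing each variable's own equation.
X_3 = min(X_2, X_1) - 3  [with X_2=-3, X_1=-2]  = -6
X_6 = -X_3 + 5  [with X_3=-6]  = 11

11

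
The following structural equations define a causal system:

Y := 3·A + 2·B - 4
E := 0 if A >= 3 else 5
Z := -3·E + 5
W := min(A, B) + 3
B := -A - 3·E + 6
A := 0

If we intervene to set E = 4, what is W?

Under do(E=4), the mechanism E := 0 if A >= 3 else 5 is discarded; E is fixed at 4.
B = -A - 3·E + 6  [with A=0, E=4]  = -6
W = min(A, B) + 3  [with A=0, B=-6]  = -3

-3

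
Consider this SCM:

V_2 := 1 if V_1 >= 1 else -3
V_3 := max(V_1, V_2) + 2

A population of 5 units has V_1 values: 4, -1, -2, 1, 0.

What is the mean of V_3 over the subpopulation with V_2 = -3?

Conditioning on V_2=-3 selects the 3 unit(s) with V_1 ∈ {-1, -2, 0}. Their V_3 values: 1, 0, 2. Mean = 1.

1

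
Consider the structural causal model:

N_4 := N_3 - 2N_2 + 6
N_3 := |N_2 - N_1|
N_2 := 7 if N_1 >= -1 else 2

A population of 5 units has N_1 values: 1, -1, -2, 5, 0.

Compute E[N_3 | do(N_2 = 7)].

The intervention sets N_2=7 in all 5 units regardless of N_1. Recomputing N_3 per unit gives 6, 8, 9, 2, 7; average 6.4.

6.4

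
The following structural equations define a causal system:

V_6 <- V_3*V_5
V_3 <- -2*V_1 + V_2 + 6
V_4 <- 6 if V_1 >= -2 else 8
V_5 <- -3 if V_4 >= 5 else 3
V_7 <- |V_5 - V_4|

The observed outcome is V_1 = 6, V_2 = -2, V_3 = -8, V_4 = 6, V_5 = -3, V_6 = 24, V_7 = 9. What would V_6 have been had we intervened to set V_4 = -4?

-24

Under do(V_4=-4), the mechanism V_4 <- 6 if V_1 >= -2 else 8 is discarded; V_4 is fixed at -4.
V_3 = -2*V_1 + V_2 + 6  [with V_1=6, V_2=-2]  = -8
V_5 = -3 if V_4 >= 5 else 3  [with V_4=-4]  = 3
V_6 = V_3*V_5  [with V_3=-8, V_5=3]  = -24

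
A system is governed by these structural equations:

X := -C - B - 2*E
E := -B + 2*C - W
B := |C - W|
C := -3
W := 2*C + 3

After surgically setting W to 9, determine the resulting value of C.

Under do(W=9), the mechanism W := 2*C + 3 is discarded; W is fixed at 9.
C is not downstream of the intervention, so its value is determined by the original equations.

-3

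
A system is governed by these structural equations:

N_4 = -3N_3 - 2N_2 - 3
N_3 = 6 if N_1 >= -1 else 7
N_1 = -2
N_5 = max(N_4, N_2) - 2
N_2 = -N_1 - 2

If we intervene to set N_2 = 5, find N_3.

The intervention breaks the incoming arrows to N_2: N_2 = -N_1 - 2 no longer applies, and N_2 = 5.
Since N_3 is not a descendant of the intervened variable, it is unaffected.
N_3 = 6 if N_1 >= -1 else 7  [with N_1=-2]  = 7

7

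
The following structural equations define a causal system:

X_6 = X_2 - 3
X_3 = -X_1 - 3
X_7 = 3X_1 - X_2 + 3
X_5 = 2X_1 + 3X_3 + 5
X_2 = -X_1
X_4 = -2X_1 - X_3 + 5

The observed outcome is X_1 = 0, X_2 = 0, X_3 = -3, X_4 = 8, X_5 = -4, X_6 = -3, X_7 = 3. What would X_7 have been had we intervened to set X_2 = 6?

-3

Under do(X_2=6), the mechanism X_2 = -X_1 is discarded; X_2 is fixed at 6.
X_7 = 3X_1 - X_2 + 3  [with X_1=0, X_2=6]  = -3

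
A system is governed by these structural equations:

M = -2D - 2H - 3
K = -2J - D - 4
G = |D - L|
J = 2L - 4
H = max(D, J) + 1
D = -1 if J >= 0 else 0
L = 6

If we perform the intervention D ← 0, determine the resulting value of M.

-21

The intervention breaks the incoming arrows to D: D = -1 if J >= 0 else 0 no longer applies, and D = 0.
J = 2L - 4  [with L=6]  = 8
H = max(D, J) + 1  [with D=0, J=8]  = 9
M = -2D - 2H - 3  [with D=0, H=9]  = -21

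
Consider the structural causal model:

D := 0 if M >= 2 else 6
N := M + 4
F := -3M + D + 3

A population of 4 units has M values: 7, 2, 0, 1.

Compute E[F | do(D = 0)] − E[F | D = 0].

6

do(D=0) breaks D's dependence on M. With D=0 fixed, F across the units is -18, -3, 3, 0, mean -4.5.
Conditioning on D=0 selects the 2 unit(s) with M ∈ {7, 2}. Their F values: -18, -3. Mean = -10.5.
Difference = -4.5 − (-10.5) = 6.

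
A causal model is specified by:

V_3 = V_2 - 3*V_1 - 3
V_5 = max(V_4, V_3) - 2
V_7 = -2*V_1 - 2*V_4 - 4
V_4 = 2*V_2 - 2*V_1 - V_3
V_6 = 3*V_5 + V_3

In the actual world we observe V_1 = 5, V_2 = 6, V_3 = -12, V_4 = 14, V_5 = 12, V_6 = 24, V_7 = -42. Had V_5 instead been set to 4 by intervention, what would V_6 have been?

The intervention breaks the incoming arrows to V_5: V_5 = max(V_4, V_3) - 2 no longer applies, and V_5 = 4.
V_3 = V_2 - 3*V_1 - 3  [with V_2=6, V_1=5]  = -12
V_6 = 3*V_5 + V_3  [with V_5=4, V_3=-12]  = 0

0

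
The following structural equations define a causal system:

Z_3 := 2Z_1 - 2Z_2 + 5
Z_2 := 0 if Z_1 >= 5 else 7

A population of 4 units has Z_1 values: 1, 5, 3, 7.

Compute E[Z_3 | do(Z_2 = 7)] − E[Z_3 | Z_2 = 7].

4

do(Z_2=7) breaks Z_2's dependence on Z_1. With Z_2=7 fixed, Z_3 across the units is -7, 1, -3, 5, mean -1.
E[Z_3|Z_2=7] averages over only the 2 units with Z_2=7 (Z_1 = 1, 3): Z_3 = -7, -3, mean -5.
Difference = -1 − (-5) = 4.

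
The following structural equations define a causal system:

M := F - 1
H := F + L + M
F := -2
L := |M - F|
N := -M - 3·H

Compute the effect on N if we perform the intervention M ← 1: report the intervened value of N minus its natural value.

-22

do(M=1) replaces the equation M := F - 1 with the constant M = 1.
L = |M - F|  [with M=1, F=-2]  = 3
H = F + L + M  [with F=-2, L=3, M=1]  = 2
N = -M - 3·H  [with M=1, H=2]  = -7
Without intervention: M = F - 1  [with F=-2]  = -3; L = |M - F|  [with M=-3, F=-2]  = 1; H = F + L + M  [with F=-2, L=1, M=-3]  = -4; N = -M - 3·H  [with M=-3, H=-4]  = 15.
Change = -7 − 15 = -22.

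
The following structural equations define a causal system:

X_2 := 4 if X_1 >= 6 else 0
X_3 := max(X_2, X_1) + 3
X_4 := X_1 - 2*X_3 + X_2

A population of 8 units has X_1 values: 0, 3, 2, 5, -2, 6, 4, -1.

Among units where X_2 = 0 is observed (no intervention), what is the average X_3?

5

E[X_3|X_2=0] averages over only the 7 units with X_2=0 (X_1 = 0, 3, 2, 5, -2, 4, -1): X_3 = 3, 6, 5, 8, 3, 7, 3, mean 5.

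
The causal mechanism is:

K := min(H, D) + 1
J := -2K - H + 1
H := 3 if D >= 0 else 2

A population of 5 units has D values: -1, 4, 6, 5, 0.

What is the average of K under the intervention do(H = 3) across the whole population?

do(H=3) breaks H's dependence on D. With H=3 fixed, K across the units is 0, 4, 4, 4, 1, mean 2.6.

2.6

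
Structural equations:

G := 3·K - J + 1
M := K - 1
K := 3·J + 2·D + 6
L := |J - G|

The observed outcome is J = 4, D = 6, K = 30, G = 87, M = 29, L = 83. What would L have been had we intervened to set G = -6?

Under do(G=-6), the mechanism G := 3·K - J + 1 is discarded; G is fixed at -6.
L = |J - G|  [with J=4, G=-6]  = 10

10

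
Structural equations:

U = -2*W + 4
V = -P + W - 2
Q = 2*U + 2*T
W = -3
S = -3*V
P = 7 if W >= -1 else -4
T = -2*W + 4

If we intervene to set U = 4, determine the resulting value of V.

The intervention breaks the incoming arrows to U: U = -2*W + 4 no longer applies, and U = 4.
Since V is not a descendant of the intervened variable, it is unaffected.
P = 7 if W >= -1 else -4  [with W=-3]  = -4
V = -P + W - 2  [with P=-4, W=-3]  = -1

-1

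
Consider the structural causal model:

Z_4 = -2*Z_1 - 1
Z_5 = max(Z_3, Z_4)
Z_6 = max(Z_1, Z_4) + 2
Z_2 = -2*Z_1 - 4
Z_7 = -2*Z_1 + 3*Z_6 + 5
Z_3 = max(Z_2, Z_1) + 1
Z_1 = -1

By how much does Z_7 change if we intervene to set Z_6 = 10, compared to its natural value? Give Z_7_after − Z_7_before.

Intervening sets Z_6 = 10 and removes its equation (Z_6 = max(Z_1, Z_4) + 2).
Z_7 = -2*Z_1 + 3*Z_6 + 5  [with Z_1=-1, Z_6=10]  = 37
Without intervention: Z_4 = -2*Z_1 - 1  [with Z_1=-1]  = 1; Z_6 = max(Z_1, Z_4) + 2  [with Z_1=-1, Z_4=1]  = 3; Z_7 = -2*Z_1 + 3*Z_6 + 5  [with Z_1=-1, Z_6=3]  = 16.
Change = 37 − 16 = 21.

21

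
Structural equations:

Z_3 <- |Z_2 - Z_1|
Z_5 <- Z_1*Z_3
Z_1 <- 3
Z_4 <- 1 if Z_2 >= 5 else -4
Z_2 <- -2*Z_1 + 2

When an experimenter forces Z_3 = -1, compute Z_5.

-3

do(Z_3=-1) replaces the equation Z_3 <- |Z_2 - Z_1| with the constant Z_3 = -1.
Z_5 = Z_1*Z_3  [with Z_1=3, Z_3=-1]  = -3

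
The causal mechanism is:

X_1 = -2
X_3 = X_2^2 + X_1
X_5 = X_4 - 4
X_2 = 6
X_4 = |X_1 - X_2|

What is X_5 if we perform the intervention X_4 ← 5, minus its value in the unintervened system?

-3

Intervening sets X_4 = 5 and removes its equation (X_4 = |X_1 - X_2|).
X_5 = X_4 - 4  [with X_4=5]  = 1
Without intervention: X_4 = |X_1 - X_2|  [with X_1=-2, X_2=6]  = 8; X_5 = X_4 - 4  [with X_4=8]  = 4.
Change = 1 − 4 = -3.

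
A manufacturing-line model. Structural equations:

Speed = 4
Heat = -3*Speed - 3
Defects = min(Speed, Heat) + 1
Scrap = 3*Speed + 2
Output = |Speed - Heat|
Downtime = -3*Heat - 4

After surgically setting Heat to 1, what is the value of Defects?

2

The intervention breaks the incoming arrows to Heat: Heat = -3*Speed - 3 no longer applies, and Heat = 1.
Defects = min(Speed, Heat) + 1  [with Speed=4, Heat=1]  = 2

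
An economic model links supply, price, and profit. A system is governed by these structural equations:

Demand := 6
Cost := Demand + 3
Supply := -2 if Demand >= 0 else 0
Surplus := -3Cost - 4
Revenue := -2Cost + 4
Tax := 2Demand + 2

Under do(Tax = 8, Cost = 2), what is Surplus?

The joint intervention fixes Tax = 8, Cost = 2, removing each variable's own equation.
Surplus = -3Cost - 4  [with Cost=2]  = -10

-10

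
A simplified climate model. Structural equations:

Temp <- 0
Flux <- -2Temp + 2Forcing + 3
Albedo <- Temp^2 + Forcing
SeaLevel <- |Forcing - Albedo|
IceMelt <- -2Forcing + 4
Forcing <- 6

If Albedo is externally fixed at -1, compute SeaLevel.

7

Intervening sets Albedo = -1 and removes its equation (Albedo <- Temp^2 + Forcing).
SeaLevel = |Forcing - Albedo|  [with Forcing=6, Albedo=-1]  = 7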